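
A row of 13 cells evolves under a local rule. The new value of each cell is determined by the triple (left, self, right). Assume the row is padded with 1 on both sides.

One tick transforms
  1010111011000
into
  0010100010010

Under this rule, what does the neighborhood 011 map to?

1

At position 4 the neighborhood is 011; the next row has 1 there.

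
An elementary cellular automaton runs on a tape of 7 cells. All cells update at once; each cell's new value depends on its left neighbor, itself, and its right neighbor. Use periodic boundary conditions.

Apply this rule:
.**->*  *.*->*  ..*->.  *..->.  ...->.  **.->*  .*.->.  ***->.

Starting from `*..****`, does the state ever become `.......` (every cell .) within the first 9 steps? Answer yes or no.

*..*...
.......
all cells are . at step 2

yes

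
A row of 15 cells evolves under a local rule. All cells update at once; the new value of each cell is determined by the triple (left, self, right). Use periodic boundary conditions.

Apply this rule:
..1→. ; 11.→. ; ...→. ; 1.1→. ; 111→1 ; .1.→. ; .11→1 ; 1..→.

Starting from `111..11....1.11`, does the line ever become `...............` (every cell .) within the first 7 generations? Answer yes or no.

11...1.......11
1............11
.............11
.............1.
...............
all cells are . at generation 5

yes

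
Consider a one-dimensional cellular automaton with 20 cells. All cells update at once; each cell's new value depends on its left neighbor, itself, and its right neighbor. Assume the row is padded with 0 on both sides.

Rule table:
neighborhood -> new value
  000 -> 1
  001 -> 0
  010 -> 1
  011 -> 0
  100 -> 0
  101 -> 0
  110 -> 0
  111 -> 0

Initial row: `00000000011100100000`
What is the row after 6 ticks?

00000000011110100000

tick 1: 11111111000000101111
tick 2: 00000000011110100000
tick 3: 11111111000000101111  (repeats tick 1; period 2)
tick 6: 00000000011110100000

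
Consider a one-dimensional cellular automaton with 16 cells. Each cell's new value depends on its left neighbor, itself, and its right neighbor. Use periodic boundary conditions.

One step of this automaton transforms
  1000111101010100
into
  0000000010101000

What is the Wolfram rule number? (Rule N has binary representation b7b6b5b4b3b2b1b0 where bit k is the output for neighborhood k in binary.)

position 5: 111 → 0  (bit 7 = 0)
position 7: 110 → 0  (bit 6 = 0)
position 8: 101 → 1  (bit 5 = 1)
position 1: 100 → 0  (bit 4 = 0)
position 4: 011 → 0  (bit 3 = 0)
position 0: 010 → 0  (bit 2 = 0)
position 3: 001 → 0  (bit 1 = 0)
position 2: 000 → 0  (bit 0 = 0)
bits b7..b0 = 00100000 = 32

32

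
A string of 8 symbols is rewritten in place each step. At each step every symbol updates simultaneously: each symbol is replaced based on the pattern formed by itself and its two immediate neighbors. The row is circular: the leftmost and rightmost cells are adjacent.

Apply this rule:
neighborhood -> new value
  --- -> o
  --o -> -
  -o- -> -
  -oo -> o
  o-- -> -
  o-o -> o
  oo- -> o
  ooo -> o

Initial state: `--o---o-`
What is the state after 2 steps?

o---o---
--o---o-

--o---o-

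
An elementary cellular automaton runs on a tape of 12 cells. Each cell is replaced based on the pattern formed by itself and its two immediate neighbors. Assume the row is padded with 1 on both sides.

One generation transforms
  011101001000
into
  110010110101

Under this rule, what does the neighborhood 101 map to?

At position 0 the neighborhood is 101; the next row has 1 there.

1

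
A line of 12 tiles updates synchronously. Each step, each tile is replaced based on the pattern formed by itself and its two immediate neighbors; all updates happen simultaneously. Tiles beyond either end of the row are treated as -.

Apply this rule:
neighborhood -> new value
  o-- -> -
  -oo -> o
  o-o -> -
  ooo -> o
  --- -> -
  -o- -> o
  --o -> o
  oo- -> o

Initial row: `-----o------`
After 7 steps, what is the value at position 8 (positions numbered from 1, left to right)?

----oo------
---ooo------
--oooo------
-ooooo------
oooooo------
oooooo------  (fixed point — unchanged through step 7)
position 8 holds -

-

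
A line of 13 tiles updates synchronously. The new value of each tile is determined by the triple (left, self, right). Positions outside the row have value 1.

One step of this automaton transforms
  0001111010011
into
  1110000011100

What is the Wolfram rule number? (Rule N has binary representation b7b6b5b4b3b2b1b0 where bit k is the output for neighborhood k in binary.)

23

position 4: 111 → 0  (bit 7 = 0)
position 6: 110 → 0  (bit 6 = 0)
position 7: 101 → 0  (bit 5 = 0)
position 0: 100 → 1  (bit 4 = 1)
position 3: 011 → 0  (bit 3 = 0)
position 8: 010 → 1  (bit 2 = 1)
position 2: 001 → 1  (bit 1 = 1)
position 1: 000 → 1  (bit 0 = 1)
bits b7..b0 = 00010111 = 23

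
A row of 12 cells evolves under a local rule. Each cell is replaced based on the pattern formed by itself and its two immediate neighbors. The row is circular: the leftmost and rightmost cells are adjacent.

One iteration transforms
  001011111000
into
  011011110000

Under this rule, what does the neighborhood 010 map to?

At position 2 the neighborhood is 010; the next row has 1 there.

1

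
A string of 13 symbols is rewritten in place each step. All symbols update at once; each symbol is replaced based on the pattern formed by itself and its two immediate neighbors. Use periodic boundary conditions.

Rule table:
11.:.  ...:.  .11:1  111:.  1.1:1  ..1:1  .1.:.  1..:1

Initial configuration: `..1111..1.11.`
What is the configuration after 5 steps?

.11...11.11.1
11.1.11.11.1.
1.1.11.11.1.1
.1.11.11.1.11
1.11.11.1.11.

1.11.11.1.11.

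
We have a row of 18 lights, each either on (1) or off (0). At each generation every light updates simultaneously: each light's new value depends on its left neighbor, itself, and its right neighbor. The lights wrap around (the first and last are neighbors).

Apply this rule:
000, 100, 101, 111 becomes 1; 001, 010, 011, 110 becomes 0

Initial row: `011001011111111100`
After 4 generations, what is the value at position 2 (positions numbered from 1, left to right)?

0

000100101111111011
110010010111110100
001001001011101010
100100100101010101
position 2 holds 0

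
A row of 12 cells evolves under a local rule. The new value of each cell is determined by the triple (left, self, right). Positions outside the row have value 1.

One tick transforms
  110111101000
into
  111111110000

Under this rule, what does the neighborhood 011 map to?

1

At position 3 the neighborhood is 011; the next row has 1 there.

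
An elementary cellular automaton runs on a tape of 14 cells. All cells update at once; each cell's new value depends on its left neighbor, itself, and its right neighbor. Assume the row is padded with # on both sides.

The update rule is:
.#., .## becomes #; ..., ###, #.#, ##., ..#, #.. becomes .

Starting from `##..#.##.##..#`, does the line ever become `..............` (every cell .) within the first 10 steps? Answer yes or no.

no

step 1: ....#.#..#...#
step 2: ....#.#..#...#  (fixed point — unchanged through step 10)
step 10 is ....#.#..#...#, still not uniform .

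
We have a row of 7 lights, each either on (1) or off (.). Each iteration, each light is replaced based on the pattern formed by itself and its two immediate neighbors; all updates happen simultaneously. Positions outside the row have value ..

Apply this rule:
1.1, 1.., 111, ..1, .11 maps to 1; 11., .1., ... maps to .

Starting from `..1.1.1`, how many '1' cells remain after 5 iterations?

3

iteration 1: .1.1.1.
iteration 2: 1.1.1.1
iteration 3: .1.1.1.  (repeats iteration 1; period 2)
iteration 5: .1.1.1.
count of 1: 3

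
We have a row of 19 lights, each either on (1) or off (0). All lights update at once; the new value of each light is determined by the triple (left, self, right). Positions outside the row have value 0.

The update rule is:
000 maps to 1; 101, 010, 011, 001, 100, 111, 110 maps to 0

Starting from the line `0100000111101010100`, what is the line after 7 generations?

generation 1: 0001110000000000001
generation 2: 1100000111111111100
generation 3: 0001110000000000001  (repeats generation 1; period 2)
generation 7: 0001110000000000001

0001110000000000001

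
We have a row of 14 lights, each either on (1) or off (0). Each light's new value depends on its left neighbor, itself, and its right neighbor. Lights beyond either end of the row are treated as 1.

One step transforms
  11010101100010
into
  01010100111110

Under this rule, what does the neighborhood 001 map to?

At position 11 the neighborhood is 001; the next row has 1 there.

1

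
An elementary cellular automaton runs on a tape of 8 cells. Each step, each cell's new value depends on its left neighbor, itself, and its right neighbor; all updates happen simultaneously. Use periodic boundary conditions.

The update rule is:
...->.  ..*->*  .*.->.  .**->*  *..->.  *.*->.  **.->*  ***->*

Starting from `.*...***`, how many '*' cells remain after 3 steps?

....****
...*****
..******
count of *: 6

6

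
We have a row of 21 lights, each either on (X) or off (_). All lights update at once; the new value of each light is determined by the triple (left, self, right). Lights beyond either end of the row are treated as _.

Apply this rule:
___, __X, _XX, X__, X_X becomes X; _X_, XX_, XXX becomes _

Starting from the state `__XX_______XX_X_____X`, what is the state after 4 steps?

XX__XX______XX_XX___X

step 1: XXX_XXXXXXXX_X_XXXXX_
step 2: X__XX_______X_XX____X
step 3: _XXX_XXXXXXX_XX_XXXX_
step 4: XX__XX______XX_XX___X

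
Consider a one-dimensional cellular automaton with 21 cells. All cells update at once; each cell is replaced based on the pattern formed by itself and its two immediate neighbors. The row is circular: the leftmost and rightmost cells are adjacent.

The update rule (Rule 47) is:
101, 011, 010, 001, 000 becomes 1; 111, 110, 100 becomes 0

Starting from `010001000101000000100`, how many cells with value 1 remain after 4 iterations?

8

110111011111011111101
001100110000110000011
011001100111100111110
110011001100001100000
count of 1: 8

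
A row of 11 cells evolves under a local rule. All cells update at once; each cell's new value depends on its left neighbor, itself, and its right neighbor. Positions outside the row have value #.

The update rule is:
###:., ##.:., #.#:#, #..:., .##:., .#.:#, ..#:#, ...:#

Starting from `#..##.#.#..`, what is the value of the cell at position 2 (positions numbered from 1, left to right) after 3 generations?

generation 1: ..#..####.#
generation 2: .##.#....#.
generation 3: #..##.#####
position 2 holds .

.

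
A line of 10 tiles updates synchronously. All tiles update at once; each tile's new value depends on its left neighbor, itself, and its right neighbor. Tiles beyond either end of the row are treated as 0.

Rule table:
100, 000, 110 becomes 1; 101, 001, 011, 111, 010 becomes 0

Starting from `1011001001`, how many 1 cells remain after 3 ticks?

5

0001100100
1100110011
0110011001
count of 1: 5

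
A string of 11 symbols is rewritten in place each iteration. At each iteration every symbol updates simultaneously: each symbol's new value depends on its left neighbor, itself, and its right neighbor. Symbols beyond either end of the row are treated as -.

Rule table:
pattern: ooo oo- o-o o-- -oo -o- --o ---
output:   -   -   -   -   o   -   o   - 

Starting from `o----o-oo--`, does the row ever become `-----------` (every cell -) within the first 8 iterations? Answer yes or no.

----o--o---
---o--o----
--o--o-----
-o--o------
o--o-------
--o--------
-o---------
o----------
iteration 8 is o----------, still not uniform -

no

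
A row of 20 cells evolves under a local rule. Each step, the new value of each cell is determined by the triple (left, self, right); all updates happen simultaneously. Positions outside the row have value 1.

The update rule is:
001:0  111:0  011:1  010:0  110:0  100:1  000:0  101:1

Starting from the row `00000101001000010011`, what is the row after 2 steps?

01000001010010000101

10000010100100001010
01000001010010000101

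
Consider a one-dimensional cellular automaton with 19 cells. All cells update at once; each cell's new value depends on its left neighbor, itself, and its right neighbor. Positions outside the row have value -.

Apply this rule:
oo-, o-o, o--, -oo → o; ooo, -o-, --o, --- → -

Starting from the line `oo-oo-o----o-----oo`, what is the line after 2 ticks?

o----oo-o----o---oo

oooooo-o----o----oo
o----oo-o----o---oo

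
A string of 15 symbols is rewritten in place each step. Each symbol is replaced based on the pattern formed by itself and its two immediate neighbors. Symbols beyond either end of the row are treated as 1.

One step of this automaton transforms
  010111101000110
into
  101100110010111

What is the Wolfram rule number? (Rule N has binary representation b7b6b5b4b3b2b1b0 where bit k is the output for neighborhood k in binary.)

position 4: 111 → 0  (bit 7 = 0)
position 6: 110 → 1  (bit 6 = 1)
position 0: 101 → 1  (bit 5 = 1)
position 9: 100 → 0  (bit 4 = 0)
position 3: 011 → 1  (bit 3 = 1)
position 1: 010 → 0  (bit 2 = 0)
position 11: 001 → 0  (bit 1 = 0)
position 10: 000 → 1  (bit 0 = 1)
bits b7..b0 = 01101001 = 105

105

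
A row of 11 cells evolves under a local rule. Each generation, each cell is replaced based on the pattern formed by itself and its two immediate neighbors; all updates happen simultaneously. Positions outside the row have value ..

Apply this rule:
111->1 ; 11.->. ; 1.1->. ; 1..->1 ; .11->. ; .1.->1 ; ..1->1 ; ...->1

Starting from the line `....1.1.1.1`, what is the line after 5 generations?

generation 1: 11111.1.1.1
generation 2: .111..1.1.1
generation 3: 1.1.111.1.1
generation 4: 1.1..1..1.1
generation 5: 1.1111111.1

1.1111111.1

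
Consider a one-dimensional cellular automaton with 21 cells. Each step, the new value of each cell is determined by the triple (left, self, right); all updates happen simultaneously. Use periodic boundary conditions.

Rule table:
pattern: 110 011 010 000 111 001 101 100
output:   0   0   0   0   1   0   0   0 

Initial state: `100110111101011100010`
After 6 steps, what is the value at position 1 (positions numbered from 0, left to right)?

step 1: 000000011000001000000
step 2: 000000000000000000000
step 3: 000000000000000000000  (fixed point — unchanged through step 6)
position 1 holds 0

0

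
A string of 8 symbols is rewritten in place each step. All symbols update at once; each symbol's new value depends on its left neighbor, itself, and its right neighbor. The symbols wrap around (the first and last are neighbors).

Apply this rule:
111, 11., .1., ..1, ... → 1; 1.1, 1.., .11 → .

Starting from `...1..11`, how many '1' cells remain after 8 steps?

step 1: .111.1.1
step 2: ..11.1.1
step 3: .1.1.1.1
step 4: .1.1.1.1  (fixed point — unchanged through step 8)
count of 1: 4

4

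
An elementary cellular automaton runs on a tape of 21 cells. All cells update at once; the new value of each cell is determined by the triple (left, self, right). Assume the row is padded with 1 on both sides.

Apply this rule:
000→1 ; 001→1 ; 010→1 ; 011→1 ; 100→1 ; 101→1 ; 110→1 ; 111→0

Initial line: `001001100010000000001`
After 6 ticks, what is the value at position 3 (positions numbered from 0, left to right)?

0

tick 1: 111111111111111111111
tick 2: 000000000000000000000
tick 3: 111111111111111111111  (repeats tick 1; period 2)
tick 6: 000000000000000000000
position 3 holds 0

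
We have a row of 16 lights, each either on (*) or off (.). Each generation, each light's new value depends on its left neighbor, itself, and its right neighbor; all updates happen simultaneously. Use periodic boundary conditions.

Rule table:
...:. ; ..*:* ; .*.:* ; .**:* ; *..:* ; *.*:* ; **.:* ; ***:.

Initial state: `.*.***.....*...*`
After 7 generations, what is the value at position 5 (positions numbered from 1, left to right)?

*

****.**...***.**
...*****.**.***.
..**...******.**
*****.**....****
....*****..**...
...**...******..
..****.**....**.
position 5 holds *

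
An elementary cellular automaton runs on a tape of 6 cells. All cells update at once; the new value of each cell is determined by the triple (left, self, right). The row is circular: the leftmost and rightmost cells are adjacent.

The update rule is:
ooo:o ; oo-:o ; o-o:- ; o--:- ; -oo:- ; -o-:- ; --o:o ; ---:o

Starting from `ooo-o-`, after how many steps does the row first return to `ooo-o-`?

step 1: -oo---
step 2: o-o-oo
step 3: o----o
step 4: o-ooo-
step 5: ---oo-
step 6: ooo-o-

6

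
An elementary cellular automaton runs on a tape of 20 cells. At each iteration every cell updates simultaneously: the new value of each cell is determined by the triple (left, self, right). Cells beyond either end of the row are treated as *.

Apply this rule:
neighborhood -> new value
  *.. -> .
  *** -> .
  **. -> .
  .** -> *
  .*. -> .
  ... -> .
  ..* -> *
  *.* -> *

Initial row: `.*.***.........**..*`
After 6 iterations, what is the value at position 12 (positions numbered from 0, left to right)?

*.**..........**..**
.**..........**..**.
**..........**..**.*
...........**..**.**
..........**..**.**.
.........**..**.**.*
position 12 holds .

.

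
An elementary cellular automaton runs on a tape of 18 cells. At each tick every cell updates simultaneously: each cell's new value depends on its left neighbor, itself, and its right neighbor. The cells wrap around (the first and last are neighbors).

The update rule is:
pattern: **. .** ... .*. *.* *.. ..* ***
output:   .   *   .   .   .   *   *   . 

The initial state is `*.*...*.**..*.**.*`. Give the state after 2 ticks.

...*.*..*.**..*..*
*.*...**..*.**.**.

*.*...**..*.**.**.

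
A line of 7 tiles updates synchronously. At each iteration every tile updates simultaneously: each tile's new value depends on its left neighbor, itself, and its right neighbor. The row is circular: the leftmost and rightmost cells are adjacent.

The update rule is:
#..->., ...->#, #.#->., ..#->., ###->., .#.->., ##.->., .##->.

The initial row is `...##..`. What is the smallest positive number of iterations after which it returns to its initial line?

2

##....#
...##..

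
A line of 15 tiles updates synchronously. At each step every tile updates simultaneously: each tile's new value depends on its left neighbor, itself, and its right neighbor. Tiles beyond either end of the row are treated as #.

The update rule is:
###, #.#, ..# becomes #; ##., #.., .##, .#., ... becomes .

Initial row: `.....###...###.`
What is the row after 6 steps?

.#...#.#.#.#.#.

....#.#...#.#.#
...#.#...#.#.#.
..#.#...#.#.#.#
.#.#...#.#.#.#.
#.#...#.#.#.#.#
.#...#.#.#.#.#.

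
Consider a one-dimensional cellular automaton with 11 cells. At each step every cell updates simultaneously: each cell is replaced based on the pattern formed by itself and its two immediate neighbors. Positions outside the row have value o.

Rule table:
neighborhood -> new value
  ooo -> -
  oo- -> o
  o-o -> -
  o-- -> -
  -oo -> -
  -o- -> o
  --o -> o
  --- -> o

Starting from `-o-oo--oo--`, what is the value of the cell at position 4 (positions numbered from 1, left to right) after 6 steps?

-o--o-o-o-o
-o-oo-o-o--
-o--o-o-o-o  (repeats step 1; period 2)
step 6: -o-oo-o-o--
position 4 holds o

o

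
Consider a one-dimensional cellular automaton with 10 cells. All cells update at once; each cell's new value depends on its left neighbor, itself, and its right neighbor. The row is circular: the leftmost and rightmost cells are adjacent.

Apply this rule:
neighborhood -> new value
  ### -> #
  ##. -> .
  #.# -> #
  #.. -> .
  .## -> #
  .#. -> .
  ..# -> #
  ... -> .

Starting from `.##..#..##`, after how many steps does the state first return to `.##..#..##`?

step 1: ##..#..##.
step 2: #..#..##.#
step 3: ..#..##.##
step 4: .#..##.##.
step 5: #..##.##..
step 6: ..##.##..#
step 7: .##.##..#.
step 8: ##.##..#..
step 9: #.##..#..#
step 10: .##..#..##

10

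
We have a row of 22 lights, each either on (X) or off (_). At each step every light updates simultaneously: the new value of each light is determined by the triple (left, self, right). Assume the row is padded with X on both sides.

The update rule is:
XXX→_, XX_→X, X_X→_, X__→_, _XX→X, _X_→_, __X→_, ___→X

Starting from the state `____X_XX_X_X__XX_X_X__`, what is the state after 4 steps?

_XX___XX______XX______
_XX_X_XX_XXXX_XX_XXXX_
_XX___XX_X__X_XX_X__X_
_XX_X_XX______XX______

_XX_X_XX______XX______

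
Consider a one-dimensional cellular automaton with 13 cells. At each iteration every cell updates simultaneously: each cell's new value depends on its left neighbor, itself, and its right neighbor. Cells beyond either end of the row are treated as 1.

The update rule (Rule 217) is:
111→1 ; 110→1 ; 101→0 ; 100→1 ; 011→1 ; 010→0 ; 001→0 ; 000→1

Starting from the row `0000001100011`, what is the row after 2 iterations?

iteration 1: 1111101111011
iteration 2: 1111101111011

1111101111011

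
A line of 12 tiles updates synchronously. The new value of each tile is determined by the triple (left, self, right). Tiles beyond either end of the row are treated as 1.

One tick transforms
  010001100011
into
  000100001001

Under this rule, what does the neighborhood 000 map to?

At position 3 the neighborhood is 000; the next row has 1 there.

1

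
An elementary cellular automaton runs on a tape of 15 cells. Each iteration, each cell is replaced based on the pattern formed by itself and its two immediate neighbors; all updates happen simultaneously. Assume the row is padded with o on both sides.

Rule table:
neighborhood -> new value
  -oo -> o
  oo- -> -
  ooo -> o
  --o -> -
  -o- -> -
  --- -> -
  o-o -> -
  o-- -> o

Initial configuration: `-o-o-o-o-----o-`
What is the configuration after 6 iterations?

-o--o--------o-

iteration 1: --------o------
iteration 2: o--------o-----
iteration 3: -o--------o----
iteration 4: --o--------o---
iteration 5: o--o--------o--
iteration 6: -o--o--------o-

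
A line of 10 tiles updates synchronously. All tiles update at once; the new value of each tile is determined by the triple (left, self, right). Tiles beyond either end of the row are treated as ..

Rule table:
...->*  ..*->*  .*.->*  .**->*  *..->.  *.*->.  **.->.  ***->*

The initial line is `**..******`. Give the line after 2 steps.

*.******..

*..******.
*.******..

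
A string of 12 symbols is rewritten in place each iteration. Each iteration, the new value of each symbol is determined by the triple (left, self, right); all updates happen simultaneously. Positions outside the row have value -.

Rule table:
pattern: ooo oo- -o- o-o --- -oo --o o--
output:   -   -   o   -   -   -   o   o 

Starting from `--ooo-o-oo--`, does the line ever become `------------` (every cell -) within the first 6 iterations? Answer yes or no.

no

iteration 1: -o----o---o-
iteration 2: ooo--ooo-ooo
iteration 3: ---oo-------
iteration 4: --o--o------
iteration 5: -oooooo-----
iteration 6: o------o----
iteration 6 is o------o----, still not uniform -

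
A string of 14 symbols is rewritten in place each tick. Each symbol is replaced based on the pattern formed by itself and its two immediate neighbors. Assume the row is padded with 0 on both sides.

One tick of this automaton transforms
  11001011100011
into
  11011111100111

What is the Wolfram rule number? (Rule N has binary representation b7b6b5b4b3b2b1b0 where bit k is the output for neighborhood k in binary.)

position 7: 111 → 1  (bit 7 = 1)
position 1: 110 → 1  (bit 6 = 1)
position 5: 101 → 1  (bit 5 = 1)
position 2: 100 → 0  (bit 4 = 0)
position 0: 011 → 1  (bit 3 = 1)
position 4: 010 → 1  (bit 2 = 1)
position 3: 001 → 1  (bit 1 = 1)
position 10: 000 → 0  (bit 0 = 0)
bits b7..b0 = 11101110 = 238

238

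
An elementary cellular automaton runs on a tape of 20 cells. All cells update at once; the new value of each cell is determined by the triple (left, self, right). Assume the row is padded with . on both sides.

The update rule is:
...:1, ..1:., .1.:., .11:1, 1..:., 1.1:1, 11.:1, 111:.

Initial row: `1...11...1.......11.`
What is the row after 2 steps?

1..1111..1.1...1111.

..1.11.1...11111.11.
1..1111..1.1...1111.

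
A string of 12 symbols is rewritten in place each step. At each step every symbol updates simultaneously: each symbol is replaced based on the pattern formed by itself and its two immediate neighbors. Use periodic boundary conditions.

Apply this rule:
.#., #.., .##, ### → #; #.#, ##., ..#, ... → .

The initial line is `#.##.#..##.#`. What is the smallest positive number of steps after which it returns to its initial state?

..#..##.#..#
#.##.#..##.#

2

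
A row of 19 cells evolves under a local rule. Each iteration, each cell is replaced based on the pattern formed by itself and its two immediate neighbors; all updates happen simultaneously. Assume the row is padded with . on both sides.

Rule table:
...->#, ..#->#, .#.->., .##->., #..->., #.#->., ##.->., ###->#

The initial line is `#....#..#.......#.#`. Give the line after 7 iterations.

....#..#..#...##..#

iteration 1: ..###..#..######...
iteration 2: ##.#..#..#.####..##
iteration 3: .....#..#...##..#..
iteration 4: #####..#..##...#..#
iteration 5: .###..#..#...##..#.
iteration 6: #.#..#..#..##...#..
iteration 7: ....#..#..#...##..#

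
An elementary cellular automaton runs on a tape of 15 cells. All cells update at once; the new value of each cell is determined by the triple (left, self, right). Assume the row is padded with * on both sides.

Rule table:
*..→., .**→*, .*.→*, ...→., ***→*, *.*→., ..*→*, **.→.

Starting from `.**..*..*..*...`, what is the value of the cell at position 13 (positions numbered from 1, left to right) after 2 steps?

step 1: .*..**.**.**..*
step 2: .*.**..*..*..**
position 13 holds .

.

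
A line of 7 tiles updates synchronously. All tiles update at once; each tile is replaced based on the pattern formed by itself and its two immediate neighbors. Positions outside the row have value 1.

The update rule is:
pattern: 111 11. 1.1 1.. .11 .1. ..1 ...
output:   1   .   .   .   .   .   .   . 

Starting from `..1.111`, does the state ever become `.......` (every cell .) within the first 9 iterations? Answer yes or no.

yes

.....11
......1
.......
all cells are . at iteration 3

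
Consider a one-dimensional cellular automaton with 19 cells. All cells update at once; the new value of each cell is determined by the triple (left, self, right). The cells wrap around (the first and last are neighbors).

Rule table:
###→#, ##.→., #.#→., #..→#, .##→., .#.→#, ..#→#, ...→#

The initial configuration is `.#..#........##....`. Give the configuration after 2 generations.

#############..####
############.##.###

############.##.###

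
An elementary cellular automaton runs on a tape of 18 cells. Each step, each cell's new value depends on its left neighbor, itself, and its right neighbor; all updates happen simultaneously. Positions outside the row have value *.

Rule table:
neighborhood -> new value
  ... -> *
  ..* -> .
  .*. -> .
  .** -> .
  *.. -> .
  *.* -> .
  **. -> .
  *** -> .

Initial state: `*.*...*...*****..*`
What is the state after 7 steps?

....*...*.........
.**...*...*******.
....*...*.........  (repeats step 1; period 2)
step 7: ....*...*.........

....*...*.........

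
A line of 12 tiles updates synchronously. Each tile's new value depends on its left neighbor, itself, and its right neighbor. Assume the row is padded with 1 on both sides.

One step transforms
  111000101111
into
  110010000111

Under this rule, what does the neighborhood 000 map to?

1

At position 4 the neighborhood is 000; the next row has 1 there.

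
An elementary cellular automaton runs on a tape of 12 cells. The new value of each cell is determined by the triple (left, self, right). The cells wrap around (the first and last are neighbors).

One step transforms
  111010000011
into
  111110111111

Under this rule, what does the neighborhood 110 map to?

At position 2 the neighborhood is 110; the next row has 1 there.

1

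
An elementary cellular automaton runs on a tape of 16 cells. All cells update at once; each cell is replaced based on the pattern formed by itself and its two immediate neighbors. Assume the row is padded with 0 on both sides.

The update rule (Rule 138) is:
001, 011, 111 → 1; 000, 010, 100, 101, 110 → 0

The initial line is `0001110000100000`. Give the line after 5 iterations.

0011100001000000
0111000010000000
1110000100000000
1100001000000000
1000010000000000

1000010000000000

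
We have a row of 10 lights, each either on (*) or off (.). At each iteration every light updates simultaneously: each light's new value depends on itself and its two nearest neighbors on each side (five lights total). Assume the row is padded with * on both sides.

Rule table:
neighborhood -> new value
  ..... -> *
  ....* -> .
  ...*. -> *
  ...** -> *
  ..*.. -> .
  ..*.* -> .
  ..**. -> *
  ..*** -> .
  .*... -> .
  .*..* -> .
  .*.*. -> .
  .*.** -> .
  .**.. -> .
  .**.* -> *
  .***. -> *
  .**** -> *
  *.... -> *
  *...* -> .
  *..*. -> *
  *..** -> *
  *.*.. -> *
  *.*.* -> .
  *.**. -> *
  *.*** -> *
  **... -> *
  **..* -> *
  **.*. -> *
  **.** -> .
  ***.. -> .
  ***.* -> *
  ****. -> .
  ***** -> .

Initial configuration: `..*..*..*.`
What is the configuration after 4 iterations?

..*.*.**..

iteration 1: **..*..*..
iteration 2: ..**..*..*
iteration 3: ***.**..*.
iteration 4: ..*.*.**..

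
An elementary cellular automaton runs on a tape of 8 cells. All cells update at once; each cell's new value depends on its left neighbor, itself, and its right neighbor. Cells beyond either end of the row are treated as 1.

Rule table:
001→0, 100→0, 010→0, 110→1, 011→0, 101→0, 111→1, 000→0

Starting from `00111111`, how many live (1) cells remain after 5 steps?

1

step 1: 00011111
step 2: 00001111
step 3: 00000111
step 4: 00000011
step 5: 00000001
count of 1: 1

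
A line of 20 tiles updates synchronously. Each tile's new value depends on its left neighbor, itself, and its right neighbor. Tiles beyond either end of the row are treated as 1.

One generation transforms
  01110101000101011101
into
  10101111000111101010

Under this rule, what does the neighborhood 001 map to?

0

At position 10 the neighborhood is 001; the next row has 0 there.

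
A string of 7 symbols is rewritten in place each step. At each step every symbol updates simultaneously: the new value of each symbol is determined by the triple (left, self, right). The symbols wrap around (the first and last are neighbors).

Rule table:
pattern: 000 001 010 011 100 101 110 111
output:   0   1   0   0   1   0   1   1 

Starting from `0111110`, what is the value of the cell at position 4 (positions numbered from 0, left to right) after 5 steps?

step 1: 1011111
step 2: 1001111
step 3: 1110111
step 4: 1110011
step 5: 1111101
position 4 holds 1

1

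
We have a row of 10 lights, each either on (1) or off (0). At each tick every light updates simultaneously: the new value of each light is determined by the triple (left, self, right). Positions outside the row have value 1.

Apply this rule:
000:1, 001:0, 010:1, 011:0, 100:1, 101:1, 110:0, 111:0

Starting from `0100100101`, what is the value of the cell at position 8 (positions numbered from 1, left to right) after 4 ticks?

0

1110110110
0001001001
1101101100
0010010010
position 8 holds 0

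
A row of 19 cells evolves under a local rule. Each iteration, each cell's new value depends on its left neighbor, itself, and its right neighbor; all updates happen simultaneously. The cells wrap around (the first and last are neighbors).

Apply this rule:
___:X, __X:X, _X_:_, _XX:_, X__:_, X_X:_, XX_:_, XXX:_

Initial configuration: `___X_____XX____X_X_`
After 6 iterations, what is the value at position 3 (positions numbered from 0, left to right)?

_

XXX__XXXX___XXX____
____X_____XX____XXX
_XXX__XXXX___XXX___
X____X_____XX____XX
__XXX__XXXX___XXX__
XX____X_____XX____X
position 3 holds _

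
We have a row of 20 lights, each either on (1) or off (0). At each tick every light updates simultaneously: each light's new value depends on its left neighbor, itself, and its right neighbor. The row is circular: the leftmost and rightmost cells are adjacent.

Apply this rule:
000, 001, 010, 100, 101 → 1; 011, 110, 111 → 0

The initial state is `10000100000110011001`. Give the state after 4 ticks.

10000000000110011001

01111111111001100110
10000000000110011001
01111111111001100110  (repeats tick 1; period 2)
tick 4: 10000000000110011001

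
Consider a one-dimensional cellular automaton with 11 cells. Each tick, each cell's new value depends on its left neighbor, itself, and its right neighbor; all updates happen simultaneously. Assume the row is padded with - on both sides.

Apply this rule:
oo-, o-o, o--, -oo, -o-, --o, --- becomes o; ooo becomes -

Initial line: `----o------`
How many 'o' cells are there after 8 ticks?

ooooooooooo
o---------o
ooooooooooo  (repeats tick 1; period 2)
tick 8: o---------o
count of o: 2

2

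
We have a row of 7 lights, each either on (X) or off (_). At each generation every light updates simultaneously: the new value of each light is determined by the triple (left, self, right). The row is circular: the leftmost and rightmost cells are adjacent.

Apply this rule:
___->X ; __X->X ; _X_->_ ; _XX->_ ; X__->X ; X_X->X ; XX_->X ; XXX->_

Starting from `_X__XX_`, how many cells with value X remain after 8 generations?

4

X_XX_XX
XX_XX__
_XX_XXX
X_XX__X
XX_XXX_
_XX__XX
X_XXX_X
XX__XX_
count of X: 4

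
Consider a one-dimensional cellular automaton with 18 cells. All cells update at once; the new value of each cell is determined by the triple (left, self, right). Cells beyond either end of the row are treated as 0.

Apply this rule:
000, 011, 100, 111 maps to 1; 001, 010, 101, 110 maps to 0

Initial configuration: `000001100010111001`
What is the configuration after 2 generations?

111000010110100011

111101011000110100
111000010110100011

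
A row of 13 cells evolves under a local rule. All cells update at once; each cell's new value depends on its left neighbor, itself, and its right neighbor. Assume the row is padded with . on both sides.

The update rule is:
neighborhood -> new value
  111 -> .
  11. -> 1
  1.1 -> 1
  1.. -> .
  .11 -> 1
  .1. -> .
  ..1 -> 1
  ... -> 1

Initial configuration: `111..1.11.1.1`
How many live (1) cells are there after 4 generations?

1.1.1.1111.1.
.1.1.11..11..
1.1.111.111.1
.1.11.111.11.
count of 1: 8

8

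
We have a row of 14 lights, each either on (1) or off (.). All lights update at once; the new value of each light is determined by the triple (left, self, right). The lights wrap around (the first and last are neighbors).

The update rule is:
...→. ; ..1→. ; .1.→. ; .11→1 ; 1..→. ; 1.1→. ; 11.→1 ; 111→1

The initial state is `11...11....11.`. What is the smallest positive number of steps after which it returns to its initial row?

step 1: 11...11....11.

1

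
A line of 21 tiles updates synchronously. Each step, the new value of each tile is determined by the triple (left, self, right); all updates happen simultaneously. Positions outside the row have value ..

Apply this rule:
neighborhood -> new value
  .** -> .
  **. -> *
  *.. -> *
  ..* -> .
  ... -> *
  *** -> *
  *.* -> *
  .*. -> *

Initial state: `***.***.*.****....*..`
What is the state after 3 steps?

step 1: .***.*****.******.***
step 2: ..***.*****.******.**
step 3: *..***.*****.******.*

*..***.*****.******.*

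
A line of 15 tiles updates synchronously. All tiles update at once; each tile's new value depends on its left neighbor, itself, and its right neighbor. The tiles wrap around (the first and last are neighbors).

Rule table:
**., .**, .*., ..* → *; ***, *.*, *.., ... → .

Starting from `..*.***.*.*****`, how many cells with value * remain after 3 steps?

.**.*.*.*.*...*
.**.*.*.*.*..**
.**.*.*.*.*.***
count of *: 9

9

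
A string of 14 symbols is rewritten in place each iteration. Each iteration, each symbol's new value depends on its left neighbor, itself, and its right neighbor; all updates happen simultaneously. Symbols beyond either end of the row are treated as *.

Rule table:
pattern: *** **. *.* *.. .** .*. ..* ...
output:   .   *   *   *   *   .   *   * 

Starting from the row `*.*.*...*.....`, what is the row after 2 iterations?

.**.**.***....

**.*.***.*****
.**.**.***....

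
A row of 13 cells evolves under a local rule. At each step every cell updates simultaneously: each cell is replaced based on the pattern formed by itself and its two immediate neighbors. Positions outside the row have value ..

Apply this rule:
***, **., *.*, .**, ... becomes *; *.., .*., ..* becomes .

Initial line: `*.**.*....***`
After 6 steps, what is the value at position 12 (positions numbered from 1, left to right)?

step 1: .****..**.***
step 2: .****..******
step 3: .****..******  (fixed point — unchanged through step 6)
position 12 holds *

*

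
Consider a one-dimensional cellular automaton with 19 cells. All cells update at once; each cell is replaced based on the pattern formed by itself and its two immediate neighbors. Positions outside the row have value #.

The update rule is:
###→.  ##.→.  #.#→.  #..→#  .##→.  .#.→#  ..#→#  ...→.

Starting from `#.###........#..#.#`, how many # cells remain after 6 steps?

6

.....#......#####..
#...###....#.....##
.#.#...#..###...#..
.#.##.####...#.####
.#........#.##.....
.##......##...#...#
count of #: 6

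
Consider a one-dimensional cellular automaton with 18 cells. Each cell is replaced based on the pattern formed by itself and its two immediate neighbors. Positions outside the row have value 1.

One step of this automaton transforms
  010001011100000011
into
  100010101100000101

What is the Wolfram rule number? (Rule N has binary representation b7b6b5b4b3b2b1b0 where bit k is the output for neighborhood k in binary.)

position 8: 111 → 1  (bit 7 = 1)
position 9: 110 → 1  (bit 6 = 1)
position 0: 101 → 1  (bit 5 = 1)
position 2: 100 → 0  (bit 4 = 0)
position 7: 011 → 0  (bit 3 = 0)
position 1: 010 → 0  (bit 2 = 0)
position 4: 001 → 1  (bit 1 = 1)
position 3: 000 → 0  (bit 0 = 0)
bits b7..b0 = 11100010 = 226

226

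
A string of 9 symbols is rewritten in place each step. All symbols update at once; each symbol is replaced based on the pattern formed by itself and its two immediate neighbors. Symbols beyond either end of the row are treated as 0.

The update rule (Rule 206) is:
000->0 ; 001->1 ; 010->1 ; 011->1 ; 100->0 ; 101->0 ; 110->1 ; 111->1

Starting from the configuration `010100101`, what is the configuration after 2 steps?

110101101

110101101
110101101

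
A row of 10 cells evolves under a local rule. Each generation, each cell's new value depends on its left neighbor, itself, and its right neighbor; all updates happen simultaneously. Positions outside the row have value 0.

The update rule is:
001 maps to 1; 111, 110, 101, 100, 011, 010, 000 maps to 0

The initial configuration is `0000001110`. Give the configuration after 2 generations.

0000100000

generation 1: 0000010000
generation 2: 0000100000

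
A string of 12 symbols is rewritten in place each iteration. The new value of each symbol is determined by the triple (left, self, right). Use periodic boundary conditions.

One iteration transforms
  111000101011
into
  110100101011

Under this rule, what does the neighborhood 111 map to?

1

At position 0 the neighborhood is 111; the next row has 1 there.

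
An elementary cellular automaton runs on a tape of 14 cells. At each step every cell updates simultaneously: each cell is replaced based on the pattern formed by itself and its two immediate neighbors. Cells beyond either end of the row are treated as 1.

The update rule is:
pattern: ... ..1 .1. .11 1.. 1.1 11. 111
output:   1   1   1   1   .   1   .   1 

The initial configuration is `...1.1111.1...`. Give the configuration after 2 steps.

step 1: .1111111.11.11
step 2: 1111111.11.111

1111111.11.111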